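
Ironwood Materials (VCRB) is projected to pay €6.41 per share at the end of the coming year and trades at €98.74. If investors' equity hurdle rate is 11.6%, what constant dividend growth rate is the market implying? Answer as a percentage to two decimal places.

5.11%

From P₀ = D₁/(r − g), the implied growth is g = r − D₁/P₀.
g = 0.116 − 6.41/98.74 = 0.116 − 0.06492 = 0.05108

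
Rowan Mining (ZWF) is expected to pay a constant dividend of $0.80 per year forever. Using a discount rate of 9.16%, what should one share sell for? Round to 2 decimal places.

Zero-growth DDM (perpetuity): P₀ = D/r = 0.80 / 0.0916 = 8.7336

$8.73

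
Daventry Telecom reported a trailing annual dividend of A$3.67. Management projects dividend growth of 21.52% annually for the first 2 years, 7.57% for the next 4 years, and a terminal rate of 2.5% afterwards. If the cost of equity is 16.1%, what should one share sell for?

Three-stage DDM. Project D₁…D_6; terminal Gordon value at t=6 with g = 0.025; discount at r = 0.161.
D_1 = 4.4598
D_2 = 5.4195
D_3 = 5.8298
D_4 = 6.2711
D_5 = 6.7458
D_6 = 7.2565
TV_6 = 7.4379/(0.161−0.025) = 54.6904
P₀ = Σ Dₜ/(1+r)ᵗ + TV_6/(1+r)^6 = 43.5313

A$43.53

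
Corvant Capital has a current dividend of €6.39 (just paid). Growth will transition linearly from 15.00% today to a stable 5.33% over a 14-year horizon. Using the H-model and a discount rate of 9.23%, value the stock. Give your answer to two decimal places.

H-model: P₀ = D₀[(1+g_L) + H(g_S−g_L)]/(r−g_L), with H = 14/2 = 7.
P₀ = 6.39 × [(1+0.0533) + 7×(0.15−0.0533)] / (0.0923−0.0533)
   = 6.39 × 1.7302 / 0.039 = 283.4866

€283.49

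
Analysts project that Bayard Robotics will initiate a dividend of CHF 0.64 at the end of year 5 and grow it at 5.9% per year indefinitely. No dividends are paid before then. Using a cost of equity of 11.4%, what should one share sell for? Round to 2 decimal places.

CHF 7.56

Deferred-dividend DDM. At t=4 the remaining stream is a growing perpetuity with first payment D_5 = 0.64.
V_4 = D_5/(r−g) = 0.64/(0.114−0.059) = 11.6364
P₀ = V_4/(1+r)^4 = 11.6364/(1+0.114)^4 = 7.5557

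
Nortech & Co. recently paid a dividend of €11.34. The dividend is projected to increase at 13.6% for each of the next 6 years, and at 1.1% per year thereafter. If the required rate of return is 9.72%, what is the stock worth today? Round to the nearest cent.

Two-stage DDM. Project D₁…D_6 at 0.136, terminal growth 0.011, discount at r = 0.0972.
D_1 = 12.8822
D_2 = 14.6342
D_3 = 16.6245
D_4 = 18.8854
D_5 = 21.4538
D_6 = 24.3715
Terminal value at t=6: TV = D_7/(r−g) = 24.6396/(0.0972−0.011) = 285.8426
P₀ = 12.8822/(1+0.0972)^1 + 14.6342/(1+0.0972)^2 + 16.6245/(1+0.0972)^3 + 18.8854/(1+0.0972)^4 + 21.4538/(1+0.0972)^5 + 24.3715/(1+0.0972)^6 + 285.8426/(1+0.0972)^6 = 240.8126

€240.81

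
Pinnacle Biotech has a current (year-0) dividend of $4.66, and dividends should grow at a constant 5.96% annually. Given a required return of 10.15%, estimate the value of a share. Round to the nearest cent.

$117.85

Gordon growth model: P₀ = D₁/(r − g). D₁ = 4.66 × (1 + 0.0596) = 4.9377.
P₀ = 4.9377 / (0.1015 − 0.0596) = 4.9377 / 0.0419 = 117.8457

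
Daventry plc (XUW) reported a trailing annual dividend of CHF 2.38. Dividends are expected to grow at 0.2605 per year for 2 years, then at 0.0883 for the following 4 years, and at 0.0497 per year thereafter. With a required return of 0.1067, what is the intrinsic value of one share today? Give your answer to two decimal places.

CHF 70.81

Three-stage DDM. Project D₁…D_6; terminal Gordon value at t=6 with g = 0.0497; discount at r = 0.1067.
D_1 = 3.0000
D_2 = 3.7815
D_3 = 4.1154
D_4 = 4.4788
D_5 = 4.8743
D_6 = 5.3047
TV_6 = 5.5683/(0.1067−0.0497) = 97.6894
P₀ = Σ Dₜ/(1+r)ᵗ + TV_6/(1+r)^6 = 70.8134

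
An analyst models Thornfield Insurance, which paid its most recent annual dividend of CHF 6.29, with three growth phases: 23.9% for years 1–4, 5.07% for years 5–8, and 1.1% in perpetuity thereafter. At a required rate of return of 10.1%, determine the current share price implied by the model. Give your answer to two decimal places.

CHF 164.03

Three-stage DDM. Project D₁…D_8; terminal Gordon value at t=8 with g = 0.011; discount at r = 0.101.
D_1 = 7.7933
D_2 = 9.6559
D_3 = 11.9637
D_4 = 14.8230
D_5 = 15.5745
D_6 = 16.3641
D_7 = 17.1938
D_8 = 18.0655
TV_8 = 18.2643/(0.101−0.011) = 202.9362
P₀ = Σ Dₜ/(1+r)ᵗ + TV_8/(1+r)^8 = 164.0286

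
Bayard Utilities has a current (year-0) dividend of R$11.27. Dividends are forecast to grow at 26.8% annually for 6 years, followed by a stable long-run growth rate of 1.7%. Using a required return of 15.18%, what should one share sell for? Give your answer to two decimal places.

R$247.30

Two-stage DDM. Project D₁…D_6 at 0.268, terminal growth 0.017, discount at r = 0.1518.
D_1 = 14.2904
D_2 = 18.1202
D_3 = 22.9764
D_4 = 29.1341
D_5 = 36.9420
D_6 = 46.8424
Terminal value at t=6: TV = D_7/(r−g) = 47.6388/(0.1518−0.017) = 353.4032
P₀ = 14.2904/(1+0.1518)^1 + 18.1202/(1+0.1518)^2 + 22.9764/(1+0.1518)^3 + 29.1341/(1+0.1518)^4 + 36.9420/(1+0.1518)^5 + 46.8424/(1+0.1518)^6 + 353.4032/(1+0.1518)^6 = 247.3006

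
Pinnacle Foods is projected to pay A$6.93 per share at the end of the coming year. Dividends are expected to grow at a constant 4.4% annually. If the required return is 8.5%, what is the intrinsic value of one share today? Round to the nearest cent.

A$169.02

Gordon growth model: P₀ = D₁/(r − g), with D₁ = 6.93 given directly.
P₀ = 6.9300 / (0.085 − 0.044) = 6.9300 / 0.041 = 169.0244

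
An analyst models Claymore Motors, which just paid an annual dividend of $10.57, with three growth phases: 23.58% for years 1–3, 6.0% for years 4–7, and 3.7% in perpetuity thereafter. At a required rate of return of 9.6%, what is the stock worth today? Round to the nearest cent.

Three-stage DDM. Project D₁…D_7; terminal Gordon value at t=7 with g = 0.037; discount at r = 0.096.
D_1 = 13.0624
D_2 = 16.1425
D_3 = 19.9489
D_4 = 21.1459
D_5 = 22.4146
D_6 = 23.7595
D_7 = 25.1851
TV_7 = 26.1169/(0.096−0.037) = 442.6595
P₀ = Σ Dₜ/(1+r)ᵗ + TV_7/(1+r)^7 = 329.3250

$329.32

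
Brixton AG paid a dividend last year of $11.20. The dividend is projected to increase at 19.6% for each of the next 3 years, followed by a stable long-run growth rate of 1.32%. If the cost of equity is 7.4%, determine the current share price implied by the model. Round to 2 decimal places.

Two-stage DDM. Project D₁…D_3 at 0.196, terminal growth 0.0132, discount at r = 0.074.
D_1 = 13.3952
D_2 = 16.0207
D_3 = 19.1607
Terminal value at t=3: TV = D_4/(r−g) = 19.4136/(0.074−0.0132) = 319.3031
P₀ = 13.3952/(1+0.074)^1 + 16.0207/(1+0.074)^2 + 19.1607/(1+0.074)^3 + 319.3031/(1+0.074)^3 = 299.5731

$299.57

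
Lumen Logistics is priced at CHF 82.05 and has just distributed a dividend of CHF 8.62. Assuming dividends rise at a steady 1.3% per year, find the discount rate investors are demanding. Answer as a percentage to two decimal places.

11.94%

Rearranging the constant-growth DDM: r = D₁/P₀ + g.
D₁ = 8.62 × (1 + 0.013) = 8.7321.
r = 8.7321 / 82.05 + 0.013 = 0.10642 + 0.013 = 0.11942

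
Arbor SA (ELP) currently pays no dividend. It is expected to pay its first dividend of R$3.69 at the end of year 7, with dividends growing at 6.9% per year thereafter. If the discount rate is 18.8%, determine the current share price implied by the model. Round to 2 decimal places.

Deferred-dividend DDM. At t=6 the remaining stream is a growing perpetuity with first payment D_7 = 3.69.
V_6 = D_7/(r−g) = 3.69/(0.188−0.069) = 31.0084
P₀ = V_6/(1+r)^6 = 31.0084/(1+0.188)^6 = 11.0301

R$11.03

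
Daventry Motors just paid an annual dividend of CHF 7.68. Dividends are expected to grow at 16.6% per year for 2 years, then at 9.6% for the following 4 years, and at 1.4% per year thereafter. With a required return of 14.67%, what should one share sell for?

Three-stage DDM. Project D₁…D_6; terminal Gordon value at t=6 with g = 0.014; discount at r = 0.1467.
D_1 = 8.9549
D_2 = 10.4414
D_3 = 11.4438
D_4 = 12.5424
D_5 = 13.7464
D_6 = 15.0661
TV_6 = 15.2770/(0.1467−0.014) = 115.1245
P₀ = Σ Dₜ/(1+r)ᵗ + TV_6/(1+r)^6 = 94.7908

CHF 94.79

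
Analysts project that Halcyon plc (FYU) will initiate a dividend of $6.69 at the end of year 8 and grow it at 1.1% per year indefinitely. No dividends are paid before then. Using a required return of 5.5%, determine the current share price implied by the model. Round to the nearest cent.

Deferred-dividend DDM. At t=7 the remaining stream is a growing perpetuity with first payment D_8 = 6.69.
V_7 = D_8/(r−g) = 6.69/(0.055−0.011) = 152.0455
P₀ = V_7/(1+r)^7 = 152.0455/(1+0.055)^7 = 104.5216

$104.52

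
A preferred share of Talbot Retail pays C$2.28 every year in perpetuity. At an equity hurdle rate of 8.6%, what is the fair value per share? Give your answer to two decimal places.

C$26.51

Zero-growth DDM (perpetuity): P₀ = D/r = 2.28 / 0.086 = 26.5116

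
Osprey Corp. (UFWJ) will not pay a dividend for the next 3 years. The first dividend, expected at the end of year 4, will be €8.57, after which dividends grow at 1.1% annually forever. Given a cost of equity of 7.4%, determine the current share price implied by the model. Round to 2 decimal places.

€109.81

Deferred-dividend DDM. At t=3 the remaining stream is a growing perpetuity with first payment D_4 = 8.57.
V_3 = D_4/(r−g) = 8.57/(0.074−0.011) = 136.0317
P₀ = V_3/(1+r)^3 = 136.0317/(1+0.074)^3 = 109.8063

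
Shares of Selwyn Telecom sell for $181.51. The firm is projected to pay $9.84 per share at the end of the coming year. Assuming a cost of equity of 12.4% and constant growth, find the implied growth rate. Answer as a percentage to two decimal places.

From P₀ = D₁/(r − g), the implied growth is g = r − D₁/P₀.
g = 0.124 − 9.84/181.51 = 0.124 − 0.05421 = 0.06979

6.98%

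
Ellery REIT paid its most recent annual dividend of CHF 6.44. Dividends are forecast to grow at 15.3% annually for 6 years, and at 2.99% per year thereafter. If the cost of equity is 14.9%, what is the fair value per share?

Two-stage DDM. Project D₁…D_6 at 0.153, terminal growth 0.0299, discount at r = 0.149.
D_1 = 7.4253
D_2 = 8.5614
D_3 = 9.8713
D_4 = 11.3816
D_5 = 13.1230
D_6 = 15.1308
Terminal value at t=6: TV = D_7/(r−g) = 15.5832/(0.149−0.0299) = 130.8413
P₀ = 7.4253/(1+0.149)^1 + 8.5614/(1+0.149)^2 + 9.8713/(1+0.149)^3 + 11.3816/(1+0.149)^4 + 13.1230/(1+0.149)^5 + 15.1308/(1+0.149)^6 + 130.8413/(1+0.149)^6 = 95.9759

CHF 95.98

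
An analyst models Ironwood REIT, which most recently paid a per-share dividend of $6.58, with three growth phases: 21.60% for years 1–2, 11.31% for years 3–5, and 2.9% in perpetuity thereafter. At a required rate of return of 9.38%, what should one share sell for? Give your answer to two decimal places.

Three-stage DDM. Project D₁…D_5; terminal Gordon value at t=5 with g = 0.029; discount at r = 0.0938.
D_1 = 8.0013
D_2 = 9.7296
D_3 = 10.8300
D_4 = 12.0548
D_5 = 13.4182
TV_5 = 13.8074/(0.0938−0.029) = 213.0767
P₀ = Σ Dₜ/(1+r)ᵗ + TV_5/(1+r)^5 = 176.8121

$176.81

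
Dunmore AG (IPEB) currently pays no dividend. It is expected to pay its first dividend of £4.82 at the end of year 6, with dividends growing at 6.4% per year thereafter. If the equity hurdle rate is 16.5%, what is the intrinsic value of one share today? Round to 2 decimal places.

£22.24

Deferred-dividend DDM. At t=5 the remaining stream is a growing perpetuity with first payment D_6 = 4.82.
V_5 = D_6/(r−g) = 4.82/(0.165−0.064) = 47.7228
P₀ = V_5/(1+r)^5 = 47.7228/(1+0.165)^5 = 22.2380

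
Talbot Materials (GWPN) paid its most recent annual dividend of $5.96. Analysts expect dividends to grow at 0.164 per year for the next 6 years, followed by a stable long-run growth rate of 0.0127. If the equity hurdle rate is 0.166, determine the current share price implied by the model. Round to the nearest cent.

Two-stage DDM. Project D₁…D_6 at 0.164, terminal growth 0.0127, discount at r = 0.166.
D_1 = 6.9374
D_2 = 8.0752
D_3 = 9.3995
D_4 = 10.9410
D_5 = 12.7354
D_6 = 14.8240
Terminal value at t=6: TV = D_7/(r−g) = 15.0122/(0.166−0.0127) = 97.9271
P₀ = 6.9374/(1+0.166)^1 + 8.0752/(1+0.166)^2 + 9.3995/(1+0.166)^3 + 10.9410/(1+0.166)^4 + 12.7354/(1+0.166)^5 + 14.8240/(1+0.166)^6 + 97.9271/(1+0.166)^6 = 74.5142

$74.51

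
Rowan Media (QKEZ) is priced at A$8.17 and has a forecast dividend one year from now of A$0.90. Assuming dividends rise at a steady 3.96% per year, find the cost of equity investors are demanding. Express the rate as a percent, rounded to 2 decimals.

14.98%

Rearranging the constant-growth DDM: r = D₁/P₀ + g.
r = 0.9000 / 8.17 + 0.0396 = 0.11016 + 0.0396 = 0.14976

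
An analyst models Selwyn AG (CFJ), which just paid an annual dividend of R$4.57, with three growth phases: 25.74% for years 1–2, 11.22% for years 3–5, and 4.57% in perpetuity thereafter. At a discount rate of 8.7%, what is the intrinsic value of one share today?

R$196.46

Three-stage DDM. Project D₁…D_5; terminal Gordon value at t=5 with g = 0.0457; discount at r = 0.087.
D_1 = 5.7463
D_2 = 7.2254
D_3 = 8.0361
D_4 = 8.9378
D_5 = 9.9406
TV_5 = 10.3949/(0.087−0.0457) = 251.6917
P₀ = Σ Dₜ/(1+r)ᵗ + TV_5/(1+r)^5 = 196.4628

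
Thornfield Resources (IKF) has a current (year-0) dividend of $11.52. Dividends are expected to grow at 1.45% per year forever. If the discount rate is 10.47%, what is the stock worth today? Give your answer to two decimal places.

Gordon growth model: P₀ = D₁/(r − g). D₁ = 11.52 × (1 + 0.0145) = 11.6870.
P₀ = 11.6870 / (0.1047 − 0.0145) = 11.6870 / 0.0902 = 129.5681

$129.57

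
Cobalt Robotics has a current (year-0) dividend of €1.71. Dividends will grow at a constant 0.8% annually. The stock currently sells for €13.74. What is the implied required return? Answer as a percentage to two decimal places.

13.34%

Rearranging the constant-growth DDM: r = D₁/P₀ + g.
D₁ = 1.71 × (1 + 0.008) = 1.7237.
r = 1.7237 / 13.74 + 0.008 = 0.12545 + 0.008 = 0.13345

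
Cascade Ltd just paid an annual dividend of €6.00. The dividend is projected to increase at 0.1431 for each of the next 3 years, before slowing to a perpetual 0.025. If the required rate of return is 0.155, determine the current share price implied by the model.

Two-stage DDM. Project D₁…D_3 at 0.1431, terminal growth 0.025, discount at r = 0.155.
D_1 = 6.8586
D_2 = 7.8401
D_3 = 8.9620
Terminal value at t=3: TV = D_4/(r−g) = 9.1860/(0.155−0.025) = 70.6618
P₀ = 6.8586/(1+0.155)^1 + 7.8401/(1+0.155)^2 + 8.9620/(1+0.155)^3 + 70.6618/(1+0.155)^3 = 63.4921

€63.49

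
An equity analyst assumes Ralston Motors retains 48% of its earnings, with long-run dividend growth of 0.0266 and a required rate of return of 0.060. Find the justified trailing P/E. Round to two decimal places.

Payout ratio b = 1 − 0.48 = 0.52.
Justified trailing P/E = b(1+g)/(r−g) = 0.52×(1+0.0266)/(0.06−0.0266) = 15.9830

15.98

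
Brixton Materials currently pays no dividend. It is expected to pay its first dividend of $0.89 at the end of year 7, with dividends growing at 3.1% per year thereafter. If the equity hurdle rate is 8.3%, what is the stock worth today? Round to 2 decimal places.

$10.61

Deferred-dividend DDM. At t=6 the remaining stream is a growing perpetuity with first payment D_7 = 0.89.
V_6 = D_7/(r−g) = 0.89/(0.083−0.031) = 17.1154
P₀ = V_6/(1+r)^6 = 17.1154/(1+0.083)^6 = 10.6076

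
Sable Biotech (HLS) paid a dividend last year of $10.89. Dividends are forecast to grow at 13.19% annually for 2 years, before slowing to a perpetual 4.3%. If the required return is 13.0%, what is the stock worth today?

Two-stage DDM. Project D₁…D_2 at 0.1319, terminal growth 0.043, discount at r = 0.13.
D_1 = 12.3264
D_2 = 13.9522
Terminal value at t=2: TV = D_3/(r−g) = 14.5522/(0.13−0.043) = 167.2665
P₀ = 12.3264/(1+0.13)^1 + 13.9522/(1+0.13)^2 + 167.2665/(1+0.13)^2 = 152.8292

$152.83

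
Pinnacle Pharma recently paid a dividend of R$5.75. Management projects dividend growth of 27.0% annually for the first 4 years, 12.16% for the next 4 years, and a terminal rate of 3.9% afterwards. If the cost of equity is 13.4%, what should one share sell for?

R$160.65

Three-stage DDM. Project D₁…D_8; terminal Gordon value at t=8 with g = 0.039; discount at r = 0.134.
D_1 = 7.3025
D_2 = 9.2742
D_3 = 11.7782
D_4 = 14.9583
D_5 = 16.7772
D_6 = 18.8174
D_7 = 21.1056
D_8 = 23.6720
TV_8 = 24.5952/(0.134−0.039) = 258.8968
P₀ = Σ Dₜ/(1+r)ᵗ + TV_8/(1+r)^8 = 160.6494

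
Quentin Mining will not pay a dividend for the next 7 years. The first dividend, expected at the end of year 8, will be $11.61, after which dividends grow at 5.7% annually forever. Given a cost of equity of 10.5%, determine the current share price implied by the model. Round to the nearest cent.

Deferred-dividend DDM. At t=7 the remaining stream is a growing perpetuity with first payment D_8 = 11.61.
V_7 = D_8/(r−g) = 11.61/(0.105−0.057) = 241.8750
P₀ = V_7/(1+r)^7 = 241.8750/(1+0.105)^7 = 120.2417

$120.24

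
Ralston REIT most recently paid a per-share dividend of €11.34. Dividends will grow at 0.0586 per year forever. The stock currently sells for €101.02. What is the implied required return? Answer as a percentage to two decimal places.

17.74%

Rearranging the constant-growth DDM: r = D₁/P₀ + g.
D₁ = 11.34 × (1 + 0.0586) = 12.0045.
r = 12.0045 / 101.02 + 0.0586 = 0.11883 + 0.0586 = 0.17743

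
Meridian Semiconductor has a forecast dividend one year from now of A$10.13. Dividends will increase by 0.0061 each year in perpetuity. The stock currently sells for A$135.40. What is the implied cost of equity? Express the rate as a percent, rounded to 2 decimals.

8.09%

Rearranging the constant-growth DDM: r = D₁/P₀ + g.
r = 10.1300 / 135.40 + 0.0061 = 0.07482 + 0.0061 = 0.08092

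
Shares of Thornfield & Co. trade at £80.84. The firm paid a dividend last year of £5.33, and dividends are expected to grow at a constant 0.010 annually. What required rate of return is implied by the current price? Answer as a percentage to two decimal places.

Rearranging the constant-growth DDM: r = D₁/P₀ + g.
D₁ = 5.33 × (1 + 0.01) = 5.3833.
r = 5.3833 / 80.84 + 0.01 = 0.06659 + 0.01 = 0.07659

7.66%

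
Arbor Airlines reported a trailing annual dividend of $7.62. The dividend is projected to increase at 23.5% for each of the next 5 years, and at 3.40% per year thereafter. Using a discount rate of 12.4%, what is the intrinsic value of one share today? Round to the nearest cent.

Two-stage DDM. Project D₁…D_5 at 0.235, terminal growth 0.034, discount at r = 0.124.
D_1 = 9.4107
D_2 = 11.6222
D_3 = 14.3534
D_4 = 17.7265
D_5 = 21.8922
Terminal value at t=5: TV = D_6/(r−g) = 22.6366/(0.124−0.034) = 251.5173
P₀ = 9.4107/(1+0.124)^1 + 11.6222/(1+0.124)^2 + 14.3534/(1+0.124)^3 + 17.7265/(1+0.124)^4 + 21.8922/(1+0.124)^5 + 251.5173/(1+0.124)^5 = 191.1846

$191.18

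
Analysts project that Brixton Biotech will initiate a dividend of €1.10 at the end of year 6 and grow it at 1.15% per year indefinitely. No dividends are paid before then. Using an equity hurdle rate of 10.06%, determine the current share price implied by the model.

€7.64

Deferred-dividend DDM. At t=5 the remaining stream is a growing perpetuity with first payment D_6 = 1.10.
V_5 = D_6/(r−g) = 1.10/(0.1006−0.0115) = 12.3457
P₀ = V_5/(1+r)^5 = 12.3457/(1+0.1006)^5 = 7.6448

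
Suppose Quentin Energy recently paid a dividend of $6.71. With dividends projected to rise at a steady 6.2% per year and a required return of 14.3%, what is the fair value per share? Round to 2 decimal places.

$87.98

Gordon growth model: P₀ = D₁/(r − g). D₁ = 6.71 × (1 + 0.062) = 7.1260.
P₀ = 7.1260 / (0.143 − 0.062) = 7.1260 / 0.081 = 87.9756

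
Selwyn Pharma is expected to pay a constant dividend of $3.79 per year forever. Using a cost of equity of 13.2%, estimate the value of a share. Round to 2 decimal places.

Zero-growth DDM (perpetuity): P₀ = D/r = 3.79 / 0.132 = 28.7121

$28.71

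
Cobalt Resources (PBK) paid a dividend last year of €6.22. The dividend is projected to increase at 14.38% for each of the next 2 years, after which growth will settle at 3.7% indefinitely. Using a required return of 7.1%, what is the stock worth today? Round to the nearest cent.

€230.11

Two-stage DDM. Project D₁…D_2 at 0.1438, terminal growth 0.037, discount at r = 0.071.
D_1 = 7.1144
D_2 = 8.1375
Terminal value at t=2: TV = D_3/(r−g) = 8.4386/(0.071−0.037) = 248.1935
P₀ = 7.1144/(1+0.071)^1 + 8.1375/(1+0.071)^2 + 248.1935/(1+0.071)^2 = 230.1143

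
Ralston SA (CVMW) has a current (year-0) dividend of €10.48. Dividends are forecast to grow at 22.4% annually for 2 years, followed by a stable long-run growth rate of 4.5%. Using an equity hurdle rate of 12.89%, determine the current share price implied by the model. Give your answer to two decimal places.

Two-stage DDM. Project D₁…D_2 at 0.224, terminal growth 0.045, discount at r = 0.1289.
D_1 = 12.8275
D_2 = 15.7009
Terminal value at t=2: TV = D_3/(r−g) = 16.4074/(0.1289−0.045) = 195.5593
P₀ = 12.8275/(1+0.1289)^1 + 15.7009/(1+0.1289)^2 + 195.5593/(1+0.1289)^2 = 177.1331

€177.13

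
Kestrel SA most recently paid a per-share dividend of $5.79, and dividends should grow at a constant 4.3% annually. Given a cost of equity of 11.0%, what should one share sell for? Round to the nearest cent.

$90.13

Gordon growth model: P₀ = D₁/(r − g). D₁ = 5.79 × (1 + 0.043) = 6.0390.
P₀ = 6.0390 / (0.11 − 0.043) = 6.0390 / 0.067 = 90.1339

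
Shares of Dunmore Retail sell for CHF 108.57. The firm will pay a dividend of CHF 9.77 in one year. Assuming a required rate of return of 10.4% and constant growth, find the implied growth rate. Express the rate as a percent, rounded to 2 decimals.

1.40%

From P₀ = D₁/(r − g), the implied growth is g = r − D₁/P₀.
g = 0.104 − 9.77/108.57 = 0.104 − 0.08999 = 0.01401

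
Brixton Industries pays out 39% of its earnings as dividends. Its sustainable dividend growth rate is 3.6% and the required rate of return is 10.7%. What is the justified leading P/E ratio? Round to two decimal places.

Justified leading P/E = b/(r−g) = 0.39/(0.107−0.036) = 5.4930

5.49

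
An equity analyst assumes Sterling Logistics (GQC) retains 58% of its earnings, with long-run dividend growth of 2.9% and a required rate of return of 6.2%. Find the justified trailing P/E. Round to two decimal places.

13.10

Payout ratio b = 1 − 0.58 = 0.42.
Justified trailing P/E = b(1+g)/(r−g) = 0.42×(1+0.029)/(0.062−0.029) = 13.0964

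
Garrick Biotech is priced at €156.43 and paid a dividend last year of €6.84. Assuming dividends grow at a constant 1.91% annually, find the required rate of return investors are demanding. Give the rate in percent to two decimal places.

6.37%

Rearranging the constant-growth DDM: r = D₁/P₀ + g.
D₁ = 6.84 × (1 + 0.0191) = 6.9706.
r = 6.9706 / 156.43 + 0.0191 = 0.04456 + 0.0191 = 0.06366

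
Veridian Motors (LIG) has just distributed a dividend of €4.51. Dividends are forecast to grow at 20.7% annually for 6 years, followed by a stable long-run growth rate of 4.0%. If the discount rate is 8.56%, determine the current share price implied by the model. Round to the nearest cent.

Two-stage DDM. Project D₁…D_6 at 0.207, terminal growth 0.04, discount at r = 0.0856.
D_1 = 5.4436
D_2 = 6.5704
D_3 = 7.9305
D_4 = 9.5721
D_5 = 11.5535
D_6 = 13.9451
Terminal value at t=6: TV = D_7/(r−g) = 14.5029/(0.0856−0.04) = 318.0451
P₀ = 5.4436/(1+0.0856)^1 + 6.5704/(1+0.0856)^2 + 7.9305/(1+0.0856)^3 + 9.5721/(1+0.0856)^4 + 11.5535/(1+0.0856)^5 + 13.9451/(1+0.0856)^6 + 318.0451/(1+0.0856)^6 = 234.1599

€234.16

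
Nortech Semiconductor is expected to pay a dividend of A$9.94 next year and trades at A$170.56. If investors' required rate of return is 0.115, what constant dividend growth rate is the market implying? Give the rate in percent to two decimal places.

5.67%

From P₀ = D₁/(r − g), the implied growth is g = r − D₁/P₀.
g = 0.115 − 9.94/170.56 = 0.115 − 0.05828 = 0.05672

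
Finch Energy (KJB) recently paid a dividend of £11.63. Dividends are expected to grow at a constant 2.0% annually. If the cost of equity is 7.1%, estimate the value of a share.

£232.60

Gordon growth model: P₀ = D₁/(r − g). D₁ = 11.63 × (1 + 0.02) = 11.8626.
P₀ = 11.8626 / (0.071 − 0.02) = 11.8626 / 0.051 = 232.6000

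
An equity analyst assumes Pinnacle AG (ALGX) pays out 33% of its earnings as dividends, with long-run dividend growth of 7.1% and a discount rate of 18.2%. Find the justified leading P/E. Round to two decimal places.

Justified leading P/E = b/(r−g) = 0.33/(0.182−0.071) = 2.9730

2.97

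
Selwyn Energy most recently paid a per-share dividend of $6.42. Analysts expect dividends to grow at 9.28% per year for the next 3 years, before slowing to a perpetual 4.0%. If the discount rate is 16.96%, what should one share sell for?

Two-stage DDM. Project D₁…D_3 at 0.0928, terminal growth 0.04, discount at r = 0.1696.
D_1 = 7.0158
D_2 = 7.6668
D_3 = 8.3783
Terminal value at t=3: TV = D_4/(r−g) = 8.7135/(0.1696−0.04) = 67.2335
P₀ = 7.0158/(1+0.1696)^1 + 7.6668/(1+0.1696)^2 + 8.3783/(1+0.1696)^3 + 67.2335/(1+0.1696)^3 = 58.8612

$58.86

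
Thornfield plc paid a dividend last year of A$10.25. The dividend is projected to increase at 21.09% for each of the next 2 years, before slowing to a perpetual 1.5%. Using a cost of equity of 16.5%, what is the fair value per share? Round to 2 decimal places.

Two-stage DDM. Project D₁…D_2 at 0.2109, terminal growth 0.015, discount at r = 0.165.
D_1 = 12.4117
D_2 = 15.0294
Terminal value at t=2: TV = D_3/(r−g) = 15.2548/(0.165−0.015) = 101.6987
P₀ = 12.4117/(1+0.165)^1 + 15.0294/(1+0.165)^2 + 101.6987/(1+0.165)^2 = 96.6587

A$96.66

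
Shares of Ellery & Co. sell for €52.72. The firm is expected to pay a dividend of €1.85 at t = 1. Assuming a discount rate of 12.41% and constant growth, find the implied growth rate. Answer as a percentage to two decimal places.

From P₀ = D₁/(r − g), the implied growth is g = r − D₁/P₀.
g = 0.1241 − 1.85/52.72 = 0.1241 − 0.03509 = 0.08901

8.90%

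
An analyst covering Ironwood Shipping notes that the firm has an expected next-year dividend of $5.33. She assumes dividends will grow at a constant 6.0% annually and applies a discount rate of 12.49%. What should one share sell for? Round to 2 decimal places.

$82.13

Gordon growth model: P₀ = D₁/(r − g), with D₁ = 5.33 given directly.
P₀ = 5.3300 / (0.1249 − 0.06) = 5.3300 / 0.0649 = 82.1263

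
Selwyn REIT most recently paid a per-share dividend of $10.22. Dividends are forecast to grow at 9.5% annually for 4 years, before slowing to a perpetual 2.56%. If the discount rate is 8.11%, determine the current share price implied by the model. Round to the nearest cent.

$240.97

Two-stage DDM. Project D₁…D_4 at 0.095, terminal growth 0.0256, discount at r = 0.0811.
D_1 = 11.1909
D_2 = 12.2540
D_3 = 13.4182
D_4 = 14.6929
Terminal value at t=4: TV = D_5/(r−g) = 15.0690/(0.0811−0.0256) = 271.5141
P₀ = 11.1909/(1+0.0811)^1 + 12.2540/(1+0.0811)^2 + 13.4182/(1+0.0811)^3 + 14.6929/(1+0.0811)^4 + 271.5141/(1+0.0811)^4 = 240.9710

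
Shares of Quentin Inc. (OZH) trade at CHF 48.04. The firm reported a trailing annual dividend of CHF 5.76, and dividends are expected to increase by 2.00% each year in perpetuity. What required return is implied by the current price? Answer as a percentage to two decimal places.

Rearranging the constant-growth DDM: r = D₁/P₀ + g.
D₁ = 5.76 × (1 + 0.02) = 5.8752.
r = 5.8752 / 48.04 + 0.02 = 0.12230 + 0.02 = 0.14230

14.23%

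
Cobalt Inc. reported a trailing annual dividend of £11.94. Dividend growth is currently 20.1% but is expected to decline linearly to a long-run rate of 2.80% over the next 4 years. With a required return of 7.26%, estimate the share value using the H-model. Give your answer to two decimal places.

£367.84

H-model: P₀ = D₀[(1+g_L) + H(g_S−g_L)]/(r−g_L), with H = 4/2 = 2.
P₀ = 11.94 × [(1+0.028) + 2×(0.201−0.028)] / (0.0726−0.028)
   = 11.94 × 1.3740 / 0.0446 = 367.8377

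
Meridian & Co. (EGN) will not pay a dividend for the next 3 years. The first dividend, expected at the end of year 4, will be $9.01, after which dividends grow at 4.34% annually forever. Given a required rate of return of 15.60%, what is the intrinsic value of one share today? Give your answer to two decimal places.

$51.80

Deferred-dividend DDM. At t=3 the remaining stream is a growing perpetuity with first payment D_4 = 9.01.
V_3 = D_4/(r−g) = 9.01/(0.156−0.0434) = 80.0178
P₀ = V_3/(1+r)^3 = 80.0178/(1+0.156)^3 = 51.7980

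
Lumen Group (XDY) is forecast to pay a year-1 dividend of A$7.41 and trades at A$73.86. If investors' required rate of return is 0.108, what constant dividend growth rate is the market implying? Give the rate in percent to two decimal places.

From P₀ = D₁/(r − g), the implied growth is g = r − D₁/P₀.
g = 0.108 − 7.41/73.86 = 0.108 − 0.10032 = 0.00768

0.77%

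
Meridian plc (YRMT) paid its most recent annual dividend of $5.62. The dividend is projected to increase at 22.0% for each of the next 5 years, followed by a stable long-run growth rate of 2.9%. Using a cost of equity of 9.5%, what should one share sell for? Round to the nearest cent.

Two-stage DDM. Project D₁…D_5 at 0.22, terminal growth 0.029, discount at r = 0.095.
D_1 = 6.8564
D_2 = 8.3648
D_3 = 10.2051
D_4 = 12.4502
D_5 = 15.1892
Terminal value at t=5: TV = D_6/(r−g) = 15.6297/(0.095−0.029) = 236.8137
P₀ = 6.8564/(1+0.095)^1 + 8.3648/(1+0.095)^2 + 10.2051/(1+0.095)^3 + 12.4502/(1+0.095)^4 + 15.1892/(1+0.095)^5 + 236.8137/(1+0.095)^5 = 189.7499

$189.75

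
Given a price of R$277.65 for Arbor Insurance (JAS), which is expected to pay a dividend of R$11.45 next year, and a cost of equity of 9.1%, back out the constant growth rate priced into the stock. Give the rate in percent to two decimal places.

4.98%

From P₀ = D₁/(r − g), the implied growth is g = r − D₁/P₀.
g = 0.091 − 11.45/277.65 = 0.091 − 0.04124 = 0.04976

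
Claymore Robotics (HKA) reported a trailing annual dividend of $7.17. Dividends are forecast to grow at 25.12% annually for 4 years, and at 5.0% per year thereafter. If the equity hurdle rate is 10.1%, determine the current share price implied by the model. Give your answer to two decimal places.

Two-stage DDM. Project D₁…D_4 at 0.2512, terminal growth 0.05, discount at r = 0.101.
D_1 = 8.9711
D_2 = 11.2246
D_3 = 14.0443
D_4 = 17.5722
Terminal value at t=4: TV = D_5/(r−g) = 18.4508/(0.101−0.05) = 361.7806
P₀ = 8.9711/(1+0.101)^1 + 11.2246/(1+0.101)^2 + 14.0443/(1+0.101)^3 + 17.5722/(1+0.101)^4 + 361.7806/(1+0.101)^4 = 286.0938

$286.09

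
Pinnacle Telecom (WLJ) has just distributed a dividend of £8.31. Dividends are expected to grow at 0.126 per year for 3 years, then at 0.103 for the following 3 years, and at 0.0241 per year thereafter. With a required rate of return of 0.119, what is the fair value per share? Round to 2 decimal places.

Three-stage DDM. Project D₁…D_6; terminal Gordon value at t=6 with g = 0.0241; discount at r = 0.119.
D_1 = 9.3571
D_2 = 10.5360
D_3 = 11.8636
D_4 = 13.0855
D_5 = 14.4334
D_6 = 15.9200
TV_6 = 16.3037/(0.119−0.0241) = 171.7983
P₀ = Σ Dₜ/(1+r)ᵗ + TV_6/(1+r)^6 = 137.4306

£137.43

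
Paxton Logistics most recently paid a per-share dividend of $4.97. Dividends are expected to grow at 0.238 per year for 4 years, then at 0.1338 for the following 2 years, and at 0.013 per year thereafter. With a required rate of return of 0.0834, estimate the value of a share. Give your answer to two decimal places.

Three-stage DDM. Project D₁…D_6; terminal Gordon value at t=6 with g = 0.013; discount at r = 0.0834.
D_1 = 6.1529
D_2 = 7.6172
D_3 = 9.4301
D_4 = 11.6745
D_5 = 13.2366
D_6 = 15.0076
TV_6 = 15.2027/(0.0834−0.013) = 215.9477
P₀ = Σ Dₜ/(1+r)ᵗ + TV_6/(1+r)^6 = 179.7485

$179.75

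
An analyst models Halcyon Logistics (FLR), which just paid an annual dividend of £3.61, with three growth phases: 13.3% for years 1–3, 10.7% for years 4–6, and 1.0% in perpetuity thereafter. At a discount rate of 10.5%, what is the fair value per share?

£64.70

Three-stage DDM. Project D₁…D_6; terminal Gordon value at t=6 with g = 0.01; discount at r = 0.105.
D_1 = 4.0901
D_2 = 4.6341
D_3 = 5.2505
D_4 = 5.8123
D_5 = 6.4342
D_6 = 7.1226
TV_6 = 7.1938/(0.105−0.01) = 75.7247
P₀ = Σ Dₜ/(1+r)ᵗ + TV_6/(1+r)^6 = 64.7020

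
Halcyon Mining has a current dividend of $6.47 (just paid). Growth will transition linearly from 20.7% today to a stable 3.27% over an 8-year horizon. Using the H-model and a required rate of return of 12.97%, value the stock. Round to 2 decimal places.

H-model: P₀ = D₀[(1+g_L) + H(g_S−g_L)]/(r−g_L), with H = 8/2 = 4.
P₀ = 6.47 × [(1+0.0327) + 4×(0.207−0.0327)] / (0.1297−0.0327)
   = 6.47 × 1.7299 / 0.097 = 115.3861

$115.39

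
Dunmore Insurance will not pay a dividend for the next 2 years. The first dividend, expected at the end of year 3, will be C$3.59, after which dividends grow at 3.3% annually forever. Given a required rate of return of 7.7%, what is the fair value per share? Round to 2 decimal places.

C$70.34

Deferred-dividend DDM. At t=2 the remaining stream is a growing perpetuity with first payment D_3 = 3.59.
V_2 = D_3/(r−g) = 3.59/(0.077−0.033) = 81.5909
P₀ = V_2/(1+r)^2 = 81.5909/(1+0.077)^2 = 70.3413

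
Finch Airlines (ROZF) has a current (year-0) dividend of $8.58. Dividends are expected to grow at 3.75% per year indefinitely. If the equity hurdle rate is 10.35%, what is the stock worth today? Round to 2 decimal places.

$134.88

Gordon growth model: P₀ = D₁/(r − g). D₁ = 8.58 × (1 + 0.0375) = 8.9018.
P₀ = 8.9018 / (0.1035 − 0.0375) = 8.9018 / 0.066 = 134.8750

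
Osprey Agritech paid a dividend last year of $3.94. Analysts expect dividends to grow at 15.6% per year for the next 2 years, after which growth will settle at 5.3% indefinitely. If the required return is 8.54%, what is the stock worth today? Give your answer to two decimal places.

Two-stage DDM. Project D₁…D_2 at 0.156, terminal growth 0.053, discount at r = 0.0854.
D_1 = 4.5546
D_2 = 5.2652
Terminal value at t=2: TV = D_3/(r−g) = 5.5442/(0.0854−0.053) = 171.1178
P₀ = 4.5546/(1+0.0854)^1 + 5.2652/(1+0.0854)^2 + 171.1178/(1+0.0854)^2 = 153.9153

$153.92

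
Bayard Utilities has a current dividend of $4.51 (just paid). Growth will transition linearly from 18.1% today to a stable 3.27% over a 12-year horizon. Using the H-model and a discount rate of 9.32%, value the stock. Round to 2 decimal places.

$143.31

H-model: P₀ = D₀[(1+g_L) + H(g_S−g_L)]/(r−g_L), with H = 12/2 = 6.
P₀ = 4.51 × [(1+0.0327) + 6×(0.181−0.0327)] / (0.0932−0.0327)
   = 4.51 × 1.9225 / 0.0605 = 143.3136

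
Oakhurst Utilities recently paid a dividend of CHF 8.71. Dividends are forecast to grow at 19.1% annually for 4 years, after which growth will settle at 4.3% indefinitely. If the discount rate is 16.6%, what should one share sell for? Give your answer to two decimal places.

CHF 117.15

Two-stage DDM. Project D₁…D_4 at 0.191, terminal growth 0.043, discount at r = 0.166.
D_1 = 10.3736
D_2 = 12.3550
D_3 = 14.7148
D_4 = 17.5253
Terminal value at t=4: TV = D_5/(r−g) = 18.2789/(0.166−0.043) = 148.6088
P₀ = 10.3736/(1+0.166)^1 + 12.3550/(1+0.166)^2 + 14.7148/(1+0.166)^3 + 17.5253/(1+0.166)^4 + 148.6088/(1+0.166)^4 = 117.1469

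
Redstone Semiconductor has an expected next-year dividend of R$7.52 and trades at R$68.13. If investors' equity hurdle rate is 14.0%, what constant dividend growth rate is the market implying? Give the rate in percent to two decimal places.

From P₀ = D₁/(r − g), the implied growth is g = r − D₁/P₀.
g = 0.14 − 7.52/68.13 = 0.14 − 0.11038 = 0.02962

2.96%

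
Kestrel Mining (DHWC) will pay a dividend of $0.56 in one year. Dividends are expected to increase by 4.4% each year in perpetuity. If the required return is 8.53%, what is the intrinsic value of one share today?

$13.56

Gordon growth model: P₀ = D₁/(r − g), with D₁ = 0.56 given directly.
P₀ = 0.5600 / (0.0853 − 0.044) = 0.5600 / 0.0413 = 13.5593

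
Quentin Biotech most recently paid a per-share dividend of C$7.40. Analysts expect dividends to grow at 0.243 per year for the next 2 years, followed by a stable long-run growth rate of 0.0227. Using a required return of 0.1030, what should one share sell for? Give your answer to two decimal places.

C$137.43

Two-stage DDM. Project D₁…D_2 at 0.243, terminal growth 0.0227, discount at r = 0.103.
D_1 = 9.1982
D_2 = 11.4334
Terminal value at t=2: TV = D_3/(r−g) = 11.6929/(0.103−0.0227) = 145.6152
P₀ = 9.1982/(1+0.103)^1 + 11.4334/(1+0.103)^2 + 145.6152/(1+0.103)^2 = 137.4264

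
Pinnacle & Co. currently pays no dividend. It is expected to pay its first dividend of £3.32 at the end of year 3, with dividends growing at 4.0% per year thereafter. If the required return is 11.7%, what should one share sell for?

£34.56

Deferred-dividend DDM. At t=2 the remaining stream is a growing perpetuity with first payment D_3 = 3.32.
V_2 = D_3/(r−g) = 3.32/(0.117−0.04) = 43.1169
P₀ = V_2/(1+r)^2 = 43.1169/(1+0.117)^2 = 34.5574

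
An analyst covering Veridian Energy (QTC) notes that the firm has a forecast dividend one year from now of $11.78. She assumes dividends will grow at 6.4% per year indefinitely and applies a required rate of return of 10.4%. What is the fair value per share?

$294.50

Gordon growth model: P₀ = D₁/(r − g), with D₁ = 11.78 given directly.
P₀ = 11.7800 / (0.104 − 0.064) = 11.7800 / 0.04 = 294.5000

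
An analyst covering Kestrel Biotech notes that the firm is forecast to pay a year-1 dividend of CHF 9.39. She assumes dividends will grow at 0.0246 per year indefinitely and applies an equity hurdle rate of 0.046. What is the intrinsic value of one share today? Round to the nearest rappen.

CHF 438.79

Gordon growth model: P₀ = D₁/(r − g), with D₁ = 9.39 given directly.
P₀ = 9.3900 / (0.046 − 0.0246) = 9.3900 / 0.0214 = 438.7850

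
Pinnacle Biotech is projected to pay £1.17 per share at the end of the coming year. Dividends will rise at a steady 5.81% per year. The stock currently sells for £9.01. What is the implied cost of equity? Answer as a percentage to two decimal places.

18.80%

Rearranging the constant-growth DDM: r = D₁/P₀ + g.
r = 1.1700 / 9.01 + 0.0581 = 0.12986 + 0.0581 = 0.18796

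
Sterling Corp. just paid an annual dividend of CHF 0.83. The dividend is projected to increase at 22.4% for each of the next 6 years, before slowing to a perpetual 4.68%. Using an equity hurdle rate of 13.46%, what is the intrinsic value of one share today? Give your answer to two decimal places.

CHF 22.15

Two-stage DDM. Project D₁…D_6 at 0.224, terminal growth 0.0468, discount at r = 0.1346.
D_1 = 1.0159
D_2 = 1.2435
D_3 = 1.5220
D_4 = 1.8630
D_5 = 2.2803
D_6 = 2.7910
Terminal value at t=6: TV = D_7/(r−g) = 2.9217/(0.1346−0.0468) = 33.2764
P₀ = 1.0159/(1+0.1346)^1 + 1.2435/(1+0.1346)^2 + 1.5220/(1+0.1346)^3 + 1.8630/(1+0.1346)^4 + 2.2803/(1+0.1346)^5 + 2.7910/(1+0.1346)^6 + 33.2764/(1+0.1346)^6 = 22.1470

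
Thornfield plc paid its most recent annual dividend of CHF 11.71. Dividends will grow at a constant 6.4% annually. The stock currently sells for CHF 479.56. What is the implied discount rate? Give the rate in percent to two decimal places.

Rearranging the constant-growth DDM: r = D₁/P₀ + g.
D₁ = 11.71 × (1 + 0.064) = 12.4594.
r = 12.4594 / 479.56 + 0.064 = 0.02598 + 0.064 = 0.08998

9.00%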